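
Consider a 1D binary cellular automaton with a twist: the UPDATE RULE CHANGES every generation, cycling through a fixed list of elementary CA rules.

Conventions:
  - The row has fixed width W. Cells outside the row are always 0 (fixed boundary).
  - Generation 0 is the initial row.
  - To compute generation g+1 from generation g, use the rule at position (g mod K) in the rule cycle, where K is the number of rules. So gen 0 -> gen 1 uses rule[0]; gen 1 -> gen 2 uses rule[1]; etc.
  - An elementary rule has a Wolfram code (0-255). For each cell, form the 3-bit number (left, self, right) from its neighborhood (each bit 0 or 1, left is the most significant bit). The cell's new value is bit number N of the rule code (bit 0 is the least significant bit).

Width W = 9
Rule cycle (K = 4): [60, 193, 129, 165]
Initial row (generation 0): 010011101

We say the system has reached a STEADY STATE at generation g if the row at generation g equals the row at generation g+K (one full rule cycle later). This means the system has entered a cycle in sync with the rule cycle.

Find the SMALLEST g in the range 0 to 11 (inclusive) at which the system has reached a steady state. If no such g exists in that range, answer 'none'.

Answer: none

Derivation:
Gen 0: 010011101
Gen 1 (rule 60): 011010011
Gen 2 (rule 193): 001000001
Gen 3 (rule 129): 100011100
Gen 4 (rule 165): 101001001
Gen 5 (rule 60): 111101101
Gen 6 (rule 193): 011100100
Gen 7 (rule 129): 001000001
Gen 8 (rule 165): 101011101
Gen 9 (rule 60): 111110011
Gen 10 (rule 193): 011110001
Gen 11 (rule 129): 001100100
Gen 12 (rule 165): 100000101
Gen 13 (rule 60): 110000111
Gen 14 (rule 193): 010110011
Gen 15 (rule 129): 000000000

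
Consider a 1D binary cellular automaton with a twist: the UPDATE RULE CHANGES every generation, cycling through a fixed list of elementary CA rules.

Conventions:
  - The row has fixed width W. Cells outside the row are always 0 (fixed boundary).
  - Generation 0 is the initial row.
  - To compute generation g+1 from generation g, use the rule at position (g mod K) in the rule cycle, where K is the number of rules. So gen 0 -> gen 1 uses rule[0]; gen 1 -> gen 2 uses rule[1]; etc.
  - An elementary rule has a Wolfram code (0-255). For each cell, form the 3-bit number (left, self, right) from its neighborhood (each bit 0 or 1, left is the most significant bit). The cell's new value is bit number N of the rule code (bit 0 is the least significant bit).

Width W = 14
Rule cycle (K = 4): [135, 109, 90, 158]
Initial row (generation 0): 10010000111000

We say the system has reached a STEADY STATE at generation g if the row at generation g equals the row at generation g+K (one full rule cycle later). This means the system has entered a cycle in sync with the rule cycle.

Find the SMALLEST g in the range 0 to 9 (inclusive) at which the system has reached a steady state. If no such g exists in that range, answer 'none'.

Answer: none

Derivation:
Gen 0: 10010000111000
Gen 1 (rule 135): 10110111010011
Gen 2 (rule 109): 11111101110011
Gen 3 (rule 90): 10000101011111
Gen 4 (rule 158): 11001101011110
Gen 5 (rule 135): 00010001001100
Gen 6 (rule 109): 11010101001101
Gen 7 (rule 90): 11000000111100
Gen 8 (rule 158): 10100001111010
Gen 9 (rule 135): 10101110110010
Gen 10 (rule 109): 11111011110010
Gen 11 (rule 90): 10001010011101
Gen 12 (rule 158): 11011011111001
Gen 13 (rule 135): 00000001110011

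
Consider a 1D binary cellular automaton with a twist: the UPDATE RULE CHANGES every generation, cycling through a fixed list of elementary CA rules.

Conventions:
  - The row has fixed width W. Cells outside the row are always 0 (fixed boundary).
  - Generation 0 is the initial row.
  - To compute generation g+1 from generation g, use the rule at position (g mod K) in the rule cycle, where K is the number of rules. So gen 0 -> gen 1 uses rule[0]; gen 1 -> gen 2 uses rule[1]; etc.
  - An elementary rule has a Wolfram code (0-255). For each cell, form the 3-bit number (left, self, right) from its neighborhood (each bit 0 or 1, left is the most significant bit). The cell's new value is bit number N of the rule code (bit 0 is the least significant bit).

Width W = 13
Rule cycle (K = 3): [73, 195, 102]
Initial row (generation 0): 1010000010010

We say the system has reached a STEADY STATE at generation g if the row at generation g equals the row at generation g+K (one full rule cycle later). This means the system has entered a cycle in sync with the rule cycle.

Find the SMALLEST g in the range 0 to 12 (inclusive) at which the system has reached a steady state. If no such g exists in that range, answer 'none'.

Answer: none

Derivation:
Gen 0: 1010000010010
Gen 1 (rule 73): 0000111000000
Gen 2 (rule 195): 1111011011111
Gen 3 (rule 102): 0001101100001
Gen 4 (rule 73): 1101101101100
Gen 5 (rule 195): 0100100100101
Gen 6 (rule 102): 1101101101111
Gen 7 (rule 73): 1101101101001
Gen 8 (rule 195): 0100100100010
Gen 9 (rule 102): 1101101100110
Gen 10 (rule 73): 1101101100110
Gen 11 (rule 195): 0100100101010
Gen 12 (rule 102): 1101101111110
Gen 13 (rule 73): 1101101000010
Gen 14 (rule 195): 0100100011100
Gen 15 (rule 102): 1101100100100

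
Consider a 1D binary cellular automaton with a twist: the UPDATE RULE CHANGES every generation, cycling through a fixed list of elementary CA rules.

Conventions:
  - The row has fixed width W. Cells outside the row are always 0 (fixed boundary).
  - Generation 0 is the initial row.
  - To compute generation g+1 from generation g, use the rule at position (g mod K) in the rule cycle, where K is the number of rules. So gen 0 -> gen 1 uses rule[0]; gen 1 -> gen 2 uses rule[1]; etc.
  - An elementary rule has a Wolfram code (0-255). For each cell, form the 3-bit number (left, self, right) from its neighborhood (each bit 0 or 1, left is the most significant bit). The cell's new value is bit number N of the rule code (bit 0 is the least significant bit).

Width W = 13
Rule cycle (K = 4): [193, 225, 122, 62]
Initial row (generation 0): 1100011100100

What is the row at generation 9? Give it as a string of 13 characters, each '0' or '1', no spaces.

Gen 0: 1100011100100
Gen 1 (rule 193): 0101001100001
Gen 2 (rule 225): 0010000101100
Gen 3 (rule 122): 0101001011110
Gen 4 (rule 62): 1111111110001
Gen 5 (rule 193): 0111111110100
Gen 6 (rule 225): 0011111111001
Gen 7 (rule 122): 0110000001110
Gen 8 (rule 62): 1101000011001
Gen 9 (rule 193): 0100011001000

Answer: 0100011001000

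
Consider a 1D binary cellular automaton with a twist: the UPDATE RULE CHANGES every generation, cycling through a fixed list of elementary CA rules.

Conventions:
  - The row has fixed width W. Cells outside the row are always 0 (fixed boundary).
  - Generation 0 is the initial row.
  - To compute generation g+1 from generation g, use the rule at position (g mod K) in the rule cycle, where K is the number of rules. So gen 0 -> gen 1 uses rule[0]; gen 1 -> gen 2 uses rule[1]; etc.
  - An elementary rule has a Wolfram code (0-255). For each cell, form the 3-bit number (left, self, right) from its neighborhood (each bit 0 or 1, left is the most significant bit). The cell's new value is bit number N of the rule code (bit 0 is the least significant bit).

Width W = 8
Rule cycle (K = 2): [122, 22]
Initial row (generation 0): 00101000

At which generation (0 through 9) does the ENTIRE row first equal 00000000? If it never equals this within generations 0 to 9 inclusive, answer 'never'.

Answer: 4

Derivation:
Gen 0: 00101000
Gen 1 (rule 122): 01010100
Gen 2 (rule 22): 11010110
Gen 3 (rule 122): 11101111
Gen 4 (rule 22): 00000000
Gen 5 (rule 122): 00000000
Gen 6 (rule 22): 00000000
Gen 7 (rule 122): 00000000
Gen 8 (rule 22): 00000000
Gen 9 (rule 122): 00000000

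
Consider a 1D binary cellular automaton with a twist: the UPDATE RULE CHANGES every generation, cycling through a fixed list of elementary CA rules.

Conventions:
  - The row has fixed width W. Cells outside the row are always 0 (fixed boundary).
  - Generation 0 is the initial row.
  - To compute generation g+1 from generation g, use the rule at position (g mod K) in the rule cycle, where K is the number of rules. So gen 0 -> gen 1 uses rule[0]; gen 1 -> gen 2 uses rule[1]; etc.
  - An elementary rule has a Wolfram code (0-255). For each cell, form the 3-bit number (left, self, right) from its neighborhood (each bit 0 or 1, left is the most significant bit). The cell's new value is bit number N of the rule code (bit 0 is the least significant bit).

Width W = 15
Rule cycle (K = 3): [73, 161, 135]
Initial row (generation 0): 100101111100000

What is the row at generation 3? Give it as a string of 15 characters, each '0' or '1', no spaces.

Gen 0: 100101111100000
Gen 1 (rule 73): 000001000101111
Gen 2 (rule 161): 111100010010110
Gen 3 (rule 135): 011001110110000

Answer: 011001110110000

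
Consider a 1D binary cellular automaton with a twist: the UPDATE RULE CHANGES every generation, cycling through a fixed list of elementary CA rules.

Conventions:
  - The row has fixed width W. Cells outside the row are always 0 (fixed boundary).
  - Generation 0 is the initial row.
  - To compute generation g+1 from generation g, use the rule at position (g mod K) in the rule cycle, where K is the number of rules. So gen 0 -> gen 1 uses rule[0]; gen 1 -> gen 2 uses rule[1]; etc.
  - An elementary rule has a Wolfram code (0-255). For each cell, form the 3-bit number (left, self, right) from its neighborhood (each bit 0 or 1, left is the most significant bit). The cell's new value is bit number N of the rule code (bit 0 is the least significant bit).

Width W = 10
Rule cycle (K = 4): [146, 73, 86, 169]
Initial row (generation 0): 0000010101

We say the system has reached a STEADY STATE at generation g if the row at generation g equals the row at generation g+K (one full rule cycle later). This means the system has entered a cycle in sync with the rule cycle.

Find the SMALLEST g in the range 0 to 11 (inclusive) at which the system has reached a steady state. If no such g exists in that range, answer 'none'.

Answer: none

Derivation:
Gen 0: 0000010101
Gen 1 (rule 146): 0000100000
Gen 2 (rule 73): 1110001111
Gen 3 (rule 86): 0011010001
Gen 4 (rule 169): 1010100100
Gen 5 (rule 146): 0000011010
Gen 6 (rule 73): 1111011000
Gen 7 (rule 86): 0001001100
Gen 8 (rule 169): 1100001001
Gen 9 (rule 146): 0010010110
Gen 10 (rule 73): 1000000110
Gen 11 (rule 86): 1100001011
Gen 12 (rule 169): 1001100110
Gen 13 (rule 146): 0110011001
Gen 14 (rule 73): 0110011000
Gen 15 (rule 86): 1011101100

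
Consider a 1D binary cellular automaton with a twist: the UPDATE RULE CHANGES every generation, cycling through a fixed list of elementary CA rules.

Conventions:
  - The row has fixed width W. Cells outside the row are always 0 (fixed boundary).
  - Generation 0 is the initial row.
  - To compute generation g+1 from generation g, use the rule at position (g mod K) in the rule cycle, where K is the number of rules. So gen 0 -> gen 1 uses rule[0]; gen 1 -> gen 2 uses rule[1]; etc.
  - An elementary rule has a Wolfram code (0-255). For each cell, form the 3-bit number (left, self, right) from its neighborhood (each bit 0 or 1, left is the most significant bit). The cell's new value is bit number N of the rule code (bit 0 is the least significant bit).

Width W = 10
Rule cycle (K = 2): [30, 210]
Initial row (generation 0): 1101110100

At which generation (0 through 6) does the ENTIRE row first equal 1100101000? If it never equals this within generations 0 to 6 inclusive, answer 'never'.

Answer: never

Derivation:
Gen 0: 1101110100
Gen 1 (rule 30): 1001000110
Gen 2 (rule 210): 0110101011
Gen 3 (rule 30): 1100101010
Gen 4 (rule 210): 0111000001
Gen 5 (rule 30): 1100100011
Gen 6 (rule 210): 0111010101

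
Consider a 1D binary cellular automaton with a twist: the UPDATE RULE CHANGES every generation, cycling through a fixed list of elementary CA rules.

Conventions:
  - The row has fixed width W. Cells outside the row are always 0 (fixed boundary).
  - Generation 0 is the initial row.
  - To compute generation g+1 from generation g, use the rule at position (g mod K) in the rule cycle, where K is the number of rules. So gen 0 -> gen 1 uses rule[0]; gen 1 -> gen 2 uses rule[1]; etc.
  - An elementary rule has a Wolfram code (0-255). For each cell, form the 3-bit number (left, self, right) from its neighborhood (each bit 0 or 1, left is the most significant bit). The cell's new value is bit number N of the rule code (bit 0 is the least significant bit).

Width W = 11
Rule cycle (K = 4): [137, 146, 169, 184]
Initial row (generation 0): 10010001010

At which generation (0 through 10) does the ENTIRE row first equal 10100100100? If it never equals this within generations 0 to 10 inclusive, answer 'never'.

Gen 0: 10010001010
Gen 1 (rule 137): 00000100000
Gen 2 (rule 146): 00001010000
Gen 3 (rule 169): 11100100111
Gen 4 (rule 184): 11010010110
Gen 5 (rule 137): 10000000100
Gen 6 (rule 146): 01000001010
Gen 7 (rule 169): 00011100100
Gen 8 (rule 184): 00011010010
Gen 9 (rule 137): 11010000000
Gen 10 (rule 146): 00001000000

Answer: never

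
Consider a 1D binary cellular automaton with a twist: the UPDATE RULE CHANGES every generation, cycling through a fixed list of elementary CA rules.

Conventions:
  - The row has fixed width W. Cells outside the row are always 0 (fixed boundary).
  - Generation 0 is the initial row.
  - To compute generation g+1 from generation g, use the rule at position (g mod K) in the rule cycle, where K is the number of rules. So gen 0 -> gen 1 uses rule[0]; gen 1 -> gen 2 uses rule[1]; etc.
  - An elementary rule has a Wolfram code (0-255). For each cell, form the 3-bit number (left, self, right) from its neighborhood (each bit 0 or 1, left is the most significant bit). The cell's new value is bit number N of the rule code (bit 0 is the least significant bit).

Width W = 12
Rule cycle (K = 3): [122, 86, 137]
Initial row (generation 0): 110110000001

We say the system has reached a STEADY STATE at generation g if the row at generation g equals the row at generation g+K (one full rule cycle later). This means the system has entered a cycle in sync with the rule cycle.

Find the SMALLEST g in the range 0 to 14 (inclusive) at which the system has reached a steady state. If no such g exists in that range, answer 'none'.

Answer: none

Derivation:
Gen 0: 110110000001
Gen 1 (rule 122): 111111000010
Gen 2 (rule 86): 000001100111
Gen 3 (rule 137): 111101000110
Gen 4 (rule 122): 100110101111
Gen 5 (rule 86): 111010100001
Gen 6 (rule 137): 110000001100
Gen 7 (rule 122): 111000011110
Gen 8 (rule 86): 001100100011
Gen 9 (rule 137): 101000001010
Gen 10 (rule 122): 010100010101
Gen 11 (rule 86): 110110110101
Gen 12 (rule 137): 100100100000
Gen 13 (rule 122): 011011010000
Gen 14 (rule 86): 101001011000
Gen 15 (rule 137): 000000010011
Gen 16 (rule 122): 000000101111
Gen 17 (rule 86): 000001100001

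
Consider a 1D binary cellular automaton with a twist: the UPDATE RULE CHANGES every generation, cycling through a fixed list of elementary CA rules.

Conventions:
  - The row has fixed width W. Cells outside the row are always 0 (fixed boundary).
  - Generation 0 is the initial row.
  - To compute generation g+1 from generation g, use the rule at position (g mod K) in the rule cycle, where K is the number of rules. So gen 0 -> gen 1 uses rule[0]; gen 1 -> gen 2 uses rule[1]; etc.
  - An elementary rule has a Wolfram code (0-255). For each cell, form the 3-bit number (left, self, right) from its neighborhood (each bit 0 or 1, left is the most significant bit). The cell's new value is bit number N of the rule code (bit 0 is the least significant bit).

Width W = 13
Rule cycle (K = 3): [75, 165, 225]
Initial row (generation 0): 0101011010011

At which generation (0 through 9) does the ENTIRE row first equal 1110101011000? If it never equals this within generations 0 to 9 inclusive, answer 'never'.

Answer: never

Derivation:
Gen 0: 0101011010011
Gen 1 (rule 75): 1000011000111
Gen 2 (rule 165): 1011000010010
Gen 3 (rule 225): 0101011000000
Gen 4 (rule 75): 1000011011111
Gen 5 (rule 165): 1011000101110
Gen 6 (rule 225): 0101010010110
Gen 7 (rule 75): 1000000100110
Gen 8 (rule 165): 1011110100000
Gen 9 (rule 225): 0101111001111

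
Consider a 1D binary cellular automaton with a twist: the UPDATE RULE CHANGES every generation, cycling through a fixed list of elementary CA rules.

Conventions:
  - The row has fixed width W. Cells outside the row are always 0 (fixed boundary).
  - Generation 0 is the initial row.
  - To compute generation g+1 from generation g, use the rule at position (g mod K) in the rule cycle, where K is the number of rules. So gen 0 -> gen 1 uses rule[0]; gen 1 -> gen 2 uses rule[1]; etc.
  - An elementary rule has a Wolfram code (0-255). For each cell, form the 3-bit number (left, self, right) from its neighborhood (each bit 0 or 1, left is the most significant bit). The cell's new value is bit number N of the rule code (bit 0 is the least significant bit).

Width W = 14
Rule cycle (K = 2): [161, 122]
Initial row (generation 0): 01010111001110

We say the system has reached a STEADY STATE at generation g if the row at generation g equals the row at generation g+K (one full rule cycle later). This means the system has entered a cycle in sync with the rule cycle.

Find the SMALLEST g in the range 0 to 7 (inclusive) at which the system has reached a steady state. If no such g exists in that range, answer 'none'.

Answer: 1

Derivation:
Gen 0: 01010111001110
Gen 1 (rule 161): 00101010000100
Gen 2 (rule 122): 01010101001010
Gen 3 (rule 161): 00101010000100
Gen 4 (rule 122): 01010101001010
Gen 5 (rule 161): 00101010000100
Gen 6 (rule 122): 01010101001010
Gen 7 (rule 161): 00101010000100
Gen 8 (rule 122): 01010101001010
Gen 9 (rule 161): 00101010000100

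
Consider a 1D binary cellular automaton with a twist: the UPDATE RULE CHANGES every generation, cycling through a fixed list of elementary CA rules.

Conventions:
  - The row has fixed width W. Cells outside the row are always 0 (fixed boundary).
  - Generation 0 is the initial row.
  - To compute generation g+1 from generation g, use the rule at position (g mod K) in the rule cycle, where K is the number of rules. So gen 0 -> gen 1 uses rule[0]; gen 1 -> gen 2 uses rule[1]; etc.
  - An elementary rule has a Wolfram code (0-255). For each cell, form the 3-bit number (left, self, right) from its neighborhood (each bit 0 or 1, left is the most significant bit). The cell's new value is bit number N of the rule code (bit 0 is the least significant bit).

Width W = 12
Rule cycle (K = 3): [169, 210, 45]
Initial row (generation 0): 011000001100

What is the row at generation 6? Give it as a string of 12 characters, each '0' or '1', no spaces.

Gen 0: 011000001100
Gen 1 (rule 169): 010011101001
Gen 2 (rule 210): 101101100110
Gen 3 (rule 45): 111011000100
Gen 4 (rule 169): 110110010001
Gen 5 (rule 210): 010011101010
Gen 6 (rule 45): 010010011110

Answer: 010010011110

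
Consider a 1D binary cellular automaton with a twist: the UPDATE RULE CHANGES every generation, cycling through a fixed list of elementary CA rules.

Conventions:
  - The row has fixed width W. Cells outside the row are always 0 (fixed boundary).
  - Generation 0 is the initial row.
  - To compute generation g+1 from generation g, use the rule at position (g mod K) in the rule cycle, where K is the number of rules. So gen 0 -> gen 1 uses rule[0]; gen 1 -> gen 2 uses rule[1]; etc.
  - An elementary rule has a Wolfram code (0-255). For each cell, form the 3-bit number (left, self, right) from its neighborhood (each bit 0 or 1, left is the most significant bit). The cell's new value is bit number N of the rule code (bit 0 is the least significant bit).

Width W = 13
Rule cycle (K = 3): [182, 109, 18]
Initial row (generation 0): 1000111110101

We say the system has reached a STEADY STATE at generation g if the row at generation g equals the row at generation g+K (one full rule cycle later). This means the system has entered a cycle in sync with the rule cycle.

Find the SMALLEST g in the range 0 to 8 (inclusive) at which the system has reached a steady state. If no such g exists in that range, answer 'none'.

Gen 0: 1000111110101
Gen 1 (rule 182): 1101011101111
Gen 2 (rule 109): 1111110111001
Gen 3 (rule 18): 0000000000110
Gen 4 (rule 182): 0000000001001
Gen 5 (rule 109): 1111111101001
Gen 6 (rule 18): 0000000000110
Gen 7 (rule 182): 0000000001001
Gen 8 (rule 109): 1111111101001
Gen 9 (rule 18): 0000000000110
Gen 10 (rule 182): 0000000001001
Gen 11 (rule 109): 1111111101001

Answer: 3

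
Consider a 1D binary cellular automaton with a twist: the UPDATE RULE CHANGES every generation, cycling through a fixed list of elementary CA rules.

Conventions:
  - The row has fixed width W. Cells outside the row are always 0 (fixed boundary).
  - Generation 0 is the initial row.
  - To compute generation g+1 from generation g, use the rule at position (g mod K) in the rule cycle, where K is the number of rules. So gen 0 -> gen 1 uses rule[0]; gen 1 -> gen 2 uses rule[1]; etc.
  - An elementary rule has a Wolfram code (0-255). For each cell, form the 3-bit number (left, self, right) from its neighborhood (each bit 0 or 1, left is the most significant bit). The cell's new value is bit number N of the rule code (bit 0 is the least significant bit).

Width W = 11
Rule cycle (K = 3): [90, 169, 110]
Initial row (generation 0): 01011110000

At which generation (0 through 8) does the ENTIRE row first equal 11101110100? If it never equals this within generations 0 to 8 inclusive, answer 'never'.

Gen 0: 01011110000
Gen 1 (rule 90): 10010011000
Gen 2 (rule 169): 00000010011
Gen 3 (rule 110): 00000110111
Gen 4 (rule 90): 00001110101
Gen 5 (rule 169): 11101101010
Gen 6 (rule 110): 10111111110
Gen 7 (rule 90): 00100000011
Gen 8 (rule 169): 10001111010

Answer: never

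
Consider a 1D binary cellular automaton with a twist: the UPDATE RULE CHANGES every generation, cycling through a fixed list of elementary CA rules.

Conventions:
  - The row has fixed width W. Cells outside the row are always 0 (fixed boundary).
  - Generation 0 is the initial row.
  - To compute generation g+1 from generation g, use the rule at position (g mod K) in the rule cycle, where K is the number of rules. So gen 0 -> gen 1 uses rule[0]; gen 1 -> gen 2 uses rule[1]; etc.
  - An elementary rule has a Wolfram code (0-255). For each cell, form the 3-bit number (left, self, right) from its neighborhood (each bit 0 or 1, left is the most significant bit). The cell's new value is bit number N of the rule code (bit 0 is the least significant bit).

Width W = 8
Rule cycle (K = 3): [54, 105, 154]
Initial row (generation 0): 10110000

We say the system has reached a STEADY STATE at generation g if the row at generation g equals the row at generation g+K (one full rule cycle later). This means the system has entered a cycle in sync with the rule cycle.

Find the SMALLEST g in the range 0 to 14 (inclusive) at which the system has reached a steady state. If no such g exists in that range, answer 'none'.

Gen 0: 10110000
Gen 1 (rule 54): 11001000
Gen 2 (rule 105): 11000011
Gen 3 (rule 154): 10100110
Gen 4 (rule 54): 11111001
Gen 5 (rule 105): 10001000
Gen 6 (rule 154): 01010100
Gen 7 (rule 54): 11111110
Gen 8 (rule 105): 10000010
Gen 9 (rule 154): 01000101
Gen 10 (rule 54): 11101111
Gen 11 (rule 105): 10111001
Gen 12 (rule 154): 00110110
Gen 13 (rule 54): 01001001
Gen 14 (rule 105): 00000000
Gen 15 (rule 154): 00000000
Gen 16 (rule 54): 00000000
Gen 17 (rule 105): 11111111

Answer: none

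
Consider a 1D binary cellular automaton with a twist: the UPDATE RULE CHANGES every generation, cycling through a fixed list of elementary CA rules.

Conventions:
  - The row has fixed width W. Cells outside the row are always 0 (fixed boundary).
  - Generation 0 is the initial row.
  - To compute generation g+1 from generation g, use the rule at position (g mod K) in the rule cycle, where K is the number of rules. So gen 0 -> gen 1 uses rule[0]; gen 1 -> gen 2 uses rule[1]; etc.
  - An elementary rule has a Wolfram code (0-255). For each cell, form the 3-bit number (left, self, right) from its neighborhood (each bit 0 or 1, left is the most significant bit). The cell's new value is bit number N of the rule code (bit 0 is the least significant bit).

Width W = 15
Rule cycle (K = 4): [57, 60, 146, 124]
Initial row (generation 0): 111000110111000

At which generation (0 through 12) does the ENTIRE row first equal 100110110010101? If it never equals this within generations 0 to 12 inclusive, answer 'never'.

Answer: never

Derivation:
Gen 0: 111000110111000
Gen 1 (rule 57): 100110101100111
Gen 2 (rule 60): 110101111010100
Gen 3 (rule 146): 000000110000010
Gen 4 (rule 124): 000000111000011
Gen 5 (rule 57): 111110100111010
Gen 6 (rule 60): 100001110100111
Gen 7 (rule 146): 010010100011010
Gen 8 (rule 124): 011011110011111
Gen 9 (rule 57): 010110001010000
Gen 10 (rule 60): 011101001111000
Gen 11 (rule 146): 101000110110100
Gen 12 (rule 124): 111100111111110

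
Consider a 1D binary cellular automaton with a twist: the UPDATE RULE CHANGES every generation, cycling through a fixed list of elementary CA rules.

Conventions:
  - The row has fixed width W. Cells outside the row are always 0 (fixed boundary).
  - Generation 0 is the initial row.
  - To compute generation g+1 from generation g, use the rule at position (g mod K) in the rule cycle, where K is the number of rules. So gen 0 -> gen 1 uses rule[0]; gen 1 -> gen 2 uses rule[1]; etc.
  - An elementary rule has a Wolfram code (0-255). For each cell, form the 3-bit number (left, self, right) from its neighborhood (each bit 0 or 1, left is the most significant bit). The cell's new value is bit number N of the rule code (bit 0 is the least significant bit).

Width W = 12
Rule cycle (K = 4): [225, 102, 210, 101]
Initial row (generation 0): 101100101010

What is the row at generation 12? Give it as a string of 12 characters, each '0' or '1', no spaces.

Gen 0: 101100101010
Gen 1 (rule 225): 010100010100
Gen 2 (rule 102): 111100111100
Gen 3 (rule 210): 011111011110
Gen 4 (rule 101): 000001100010
Gen 5 (rule 225): 111100101000
Gen 6 (rule 102): 000101111000
Gen 7 (rule 210): 001000111100
Gen 8 (rule 101): 101010000101
Gen 9 (rule 225): 010100110010
Gen 10 (rule 102): 111101010110
Gen 11 (rule 210): 011100000011
Gen 12 (rule 101): 000101111001

Answer: 000101111001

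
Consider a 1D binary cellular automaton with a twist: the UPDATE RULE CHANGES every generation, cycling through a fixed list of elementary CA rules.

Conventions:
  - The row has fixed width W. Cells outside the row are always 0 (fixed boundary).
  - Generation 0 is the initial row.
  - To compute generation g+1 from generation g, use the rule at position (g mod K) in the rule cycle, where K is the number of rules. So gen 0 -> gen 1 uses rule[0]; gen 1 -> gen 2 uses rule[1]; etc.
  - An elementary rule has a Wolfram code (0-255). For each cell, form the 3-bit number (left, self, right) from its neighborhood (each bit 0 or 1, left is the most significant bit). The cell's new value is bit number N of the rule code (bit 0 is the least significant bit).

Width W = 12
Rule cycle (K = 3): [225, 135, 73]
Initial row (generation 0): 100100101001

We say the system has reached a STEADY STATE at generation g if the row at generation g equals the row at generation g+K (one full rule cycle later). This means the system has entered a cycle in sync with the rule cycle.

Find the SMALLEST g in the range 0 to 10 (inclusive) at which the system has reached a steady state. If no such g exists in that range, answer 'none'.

Answer: none

Derivation:
Gen 0: 100100101001
Gen 1 (rule 225): 000000010000
Gen 2 (rule 135): 111111110111
Gen 3 (rule 73): 100000010101
Gen 4 (rule 225): 001111001010
Gen 5 (rule 135): 110110011010
Gen 6 (rule 73): 110110011000
Gen 7 (rule 225): 011010001011
Gen 8 (rule 135): 100010111000
Gen 9 (rule 73): 001000101011
Gen 10 (rule 225): 100010010101
Gen 11 (rule 135): 101110110101
Gen 12 (rule 73): 001010110000
Gen 13 (rule 225): 100101010111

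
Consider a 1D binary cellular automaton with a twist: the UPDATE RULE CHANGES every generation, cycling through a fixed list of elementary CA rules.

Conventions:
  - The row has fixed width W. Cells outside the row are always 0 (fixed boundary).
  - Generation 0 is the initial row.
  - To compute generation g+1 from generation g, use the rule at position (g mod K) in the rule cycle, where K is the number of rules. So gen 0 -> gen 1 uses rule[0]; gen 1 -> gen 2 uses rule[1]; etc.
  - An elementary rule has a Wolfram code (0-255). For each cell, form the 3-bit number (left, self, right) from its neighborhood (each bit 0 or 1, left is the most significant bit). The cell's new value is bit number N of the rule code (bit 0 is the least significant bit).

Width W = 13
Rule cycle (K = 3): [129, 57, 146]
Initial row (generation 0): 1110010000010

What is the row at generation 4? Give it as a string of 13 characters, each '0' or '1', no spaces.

Gen 0: 1110010000010
Gen 1 (rule 129): 0100000111000
Gen 2 (rule 57): 0011110100111
Gen 3 (rule 146): 0101100011010
Gen 4 (rule 129): 0000001000000

Answer: 0000001000000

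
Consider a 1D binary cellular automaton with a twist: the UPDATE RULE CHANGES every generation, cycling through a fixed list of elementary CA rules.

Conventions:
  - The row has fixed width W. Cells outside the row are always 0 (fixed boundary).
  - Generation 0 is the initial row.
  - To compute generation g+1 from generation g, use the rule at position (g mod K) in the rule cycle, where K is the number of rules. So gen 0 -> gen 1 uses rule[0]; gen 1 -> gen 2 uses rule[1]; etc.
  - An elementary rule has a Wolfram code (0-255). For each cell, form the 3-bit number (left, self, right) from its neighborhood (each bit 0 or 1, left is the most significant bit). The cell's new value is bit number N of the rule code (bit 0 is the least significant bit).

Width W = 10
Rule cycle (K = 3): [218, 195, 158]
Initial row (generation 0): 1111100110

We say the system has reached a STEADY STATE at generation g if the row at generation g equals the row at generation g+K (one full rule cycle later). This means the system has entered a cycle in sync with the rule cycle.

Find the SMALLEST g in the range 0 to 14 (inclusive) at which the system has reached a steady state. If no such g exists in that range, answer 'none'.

Answer: 1

Derivation:
Gen 0: 1111100110
Gen 1 (rule 218): 1111111111
Gen 2 (rule 195): 0111111111
Gen 3 (rule 158): 1111111110
Gen 4 (rule 218): 1111111111
Gen 5 (rule 195): 0111111111
Gen 6 (rule 158): 1111111110
Gen 7 (rule 218): 1111111111
Gen 8 (rule 195): 0111111111
Gen 9 (rule 158): 1111111110
Gen 10 (rule 218): 1111111111
Gen 11 (rule 195): 0111111111
Gen 12 (rule 158): 1111111110
Gen 13 (rule 218): 1111111111
Gen 14 (rule 195): 0111111111
Gen 15 (rule 158): 1111111110
Gen 16 (rule 218): 1111111111
Gen 17 (rule 195): 0111111111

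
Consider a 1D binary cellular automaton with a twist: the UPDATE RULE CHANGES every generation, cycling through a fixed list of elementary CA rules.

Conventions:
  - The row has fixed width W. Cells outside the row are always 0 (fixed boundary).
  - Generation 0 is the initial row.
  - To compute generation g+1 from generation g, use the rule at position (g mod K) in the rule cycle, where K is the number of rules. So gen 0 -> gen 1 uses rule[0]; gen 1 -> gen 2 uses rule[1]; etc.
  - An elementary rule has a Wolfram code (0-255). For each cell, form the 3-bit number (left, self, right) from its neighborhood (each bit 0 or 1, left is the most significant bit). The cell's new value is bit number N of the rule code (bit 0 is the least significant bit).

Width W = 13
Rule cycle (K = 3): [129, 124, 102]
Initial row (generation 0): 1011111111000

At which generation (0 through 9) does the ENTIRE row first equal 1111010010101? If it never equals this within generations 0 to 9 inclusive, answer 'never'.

Answer: never

Derivation:
Gen 0: 1011111111000
Gen 1 (rule 129): 0001111110011
Gen 2 (rule 124): 0001000011011
Gen 3 (rule 102): 0011000101101
Gen 4 (rule 129): 1000010000000
Gen 5 (rule 124): 1100011000000
Gen 6 (rule 102): 0100101000000
Gen 7 (rule 129): 0000000011111
Gen 8 (rule 124): 0000000010001
Gen 9 (rule 102): 0000000110011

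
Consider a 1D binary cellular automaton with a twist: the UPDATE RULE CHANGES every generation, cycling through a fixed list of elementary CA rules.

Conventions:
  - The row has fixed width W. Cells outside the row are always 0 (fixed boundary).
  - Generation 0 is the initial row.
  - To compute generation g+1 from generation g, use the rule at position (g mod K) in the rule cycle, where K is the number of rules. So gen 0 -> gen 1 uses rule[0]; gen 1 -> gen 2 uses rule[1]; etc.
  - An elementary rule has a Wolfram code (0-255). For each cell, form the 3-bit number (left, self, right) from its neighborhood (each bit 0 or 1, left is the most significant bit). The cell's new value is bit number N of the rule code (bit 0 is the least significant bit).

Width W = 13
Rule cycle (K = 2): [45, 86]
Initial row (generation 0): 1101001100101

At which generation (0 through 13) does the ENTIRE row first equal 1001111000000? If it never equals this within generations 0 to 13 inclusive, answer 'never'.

Answer: 9

Derivation:
Gen 0: 1101001100101
Gen 1 (rule 45): 1011001000111
Gen 2 (rule 86): 1001111101001
Gen 3 (rule 45): 1001000011001
Gen 4 (rule 86): 1111100101111
Gen 5 (rule 45): 1000000111000
Gen 6 (rule 86): 1100001001100
Gen 7 (rule 45): 1001101001001
Gen 8 (rule 86): 1110101111111
Gen 9 (rule 45): 1001111000000
Gen 10 (rule 86): 1110001100000
Gen 11 (rule 45): 1000101001111
Gen 12 (rule 86): 1101101110001
Gen 13 (rule 45): 1011011000101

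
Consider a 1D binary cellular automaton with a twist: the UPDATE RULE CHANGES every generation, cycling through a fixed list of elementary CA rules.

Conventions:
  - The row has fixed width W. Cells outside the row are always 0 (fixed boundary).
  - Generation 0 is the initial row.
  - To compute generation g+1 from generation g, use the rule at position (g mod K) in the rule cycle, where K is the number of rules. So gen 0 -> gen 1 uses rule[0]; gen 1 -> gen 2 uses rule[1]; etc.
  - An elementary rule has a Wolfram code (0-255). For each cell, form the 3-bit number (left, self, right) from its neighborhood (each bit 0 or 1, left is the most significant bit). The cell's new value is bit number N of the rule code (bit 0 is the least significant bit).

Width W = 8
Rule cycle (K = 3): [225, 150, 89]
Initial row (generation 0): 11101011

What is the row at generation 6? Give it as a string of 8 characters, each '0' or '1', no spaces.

Gen 0: 11101011
Gen 1 (rule 225): 01110101
Gen 2 (rule 150): 10100101
Gen 3 (rule 89): 00010000
Gen 4 (rule 225): 11000111
Gen 5 (rule 150): 00101010
Gen 6 (rule 89): 10000001

Answer: 10000001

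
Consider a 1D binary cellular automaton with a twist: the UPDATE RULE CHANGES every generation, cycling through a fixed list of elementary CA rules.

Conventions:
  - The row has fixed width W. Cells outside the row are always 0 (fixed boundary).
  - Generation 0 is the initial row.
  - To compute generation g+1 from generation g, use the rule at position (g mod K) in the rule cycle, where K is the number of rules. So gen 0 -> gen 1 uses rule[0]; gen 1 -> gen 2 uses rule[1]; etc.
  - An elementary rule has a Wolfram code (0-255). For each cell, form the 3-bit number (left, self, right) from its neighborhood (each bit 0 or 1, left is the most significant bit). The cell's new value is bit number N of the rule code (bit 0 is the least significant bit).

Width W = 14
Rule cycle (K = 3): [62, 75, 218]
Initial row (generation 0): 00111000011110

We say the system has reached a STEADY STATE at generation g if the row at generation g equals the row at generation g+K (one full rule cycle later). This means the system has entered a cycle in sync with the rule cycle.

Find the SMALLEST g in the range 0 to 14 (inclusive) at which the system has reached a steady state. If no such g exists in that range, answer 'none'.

Gen 0: 00111000011110
Gen 1 (rule 62): 01100100110001
Gen 2 (rule 75): 11101001110110
Gen 3 (rule 218): 11100111110111
Gen 4 (rule 62): 10011100001100
Gen 5 (rule 75): 00110101111101
Gen 6 (rule 218): 01110001111100
Gen 7 (rule 62): 11001011000010
Gen 8 (rule 75): 11010011011100
Gen 9 (rule 218): 11001111011110
Gen 10 (rule 62): 10111000110001
Gen 11 (rule 75): 00101011110110
Gen 12 (rule 218): 01000011110111
Gen 13 (rule 62): 11100110001100
Gen 14 (rule 75): 10101110111101
Gen 15 (rule 218): 00001110111100
Gen 16 (rule 62): 00011001100010
Gen 17 (rule 75): 11111011101100

Answer: none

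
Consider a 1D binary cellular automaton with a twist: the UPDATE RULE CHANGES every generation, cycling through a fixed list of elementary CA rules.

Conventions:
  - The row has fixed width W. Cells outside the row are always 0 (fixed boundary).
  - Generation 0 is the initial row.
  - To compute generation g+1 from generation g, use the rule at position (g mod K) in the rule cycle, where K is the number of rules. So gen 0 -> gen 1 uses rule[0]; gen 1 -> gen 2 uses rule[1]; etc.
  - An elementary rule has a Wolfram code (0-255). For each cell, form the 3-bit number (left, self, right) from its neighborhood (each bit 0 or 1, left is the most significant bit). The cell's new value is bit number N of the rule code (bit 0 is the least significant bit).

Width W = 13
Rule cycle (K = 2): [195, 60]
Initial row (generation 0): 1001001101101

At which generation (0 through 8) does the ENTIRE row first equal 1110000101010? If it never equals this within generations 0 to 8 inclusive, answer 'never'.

Gen 0: 1001001101101
Gen 1 (rule 195): 0010010100100
Gen 2 (rule 60): 0011011110110
Gen 3 (rule 195): 1101001110010
Gen 4 (rule 60): 1011101001011
Gen 5 (rule 195): 0001100010001
Gen 6 (rule 60): 0001010011001
Gen 7 (rule 195): 1110000101010
Gen 8 (rule 60): 1001000111111

Answer: 7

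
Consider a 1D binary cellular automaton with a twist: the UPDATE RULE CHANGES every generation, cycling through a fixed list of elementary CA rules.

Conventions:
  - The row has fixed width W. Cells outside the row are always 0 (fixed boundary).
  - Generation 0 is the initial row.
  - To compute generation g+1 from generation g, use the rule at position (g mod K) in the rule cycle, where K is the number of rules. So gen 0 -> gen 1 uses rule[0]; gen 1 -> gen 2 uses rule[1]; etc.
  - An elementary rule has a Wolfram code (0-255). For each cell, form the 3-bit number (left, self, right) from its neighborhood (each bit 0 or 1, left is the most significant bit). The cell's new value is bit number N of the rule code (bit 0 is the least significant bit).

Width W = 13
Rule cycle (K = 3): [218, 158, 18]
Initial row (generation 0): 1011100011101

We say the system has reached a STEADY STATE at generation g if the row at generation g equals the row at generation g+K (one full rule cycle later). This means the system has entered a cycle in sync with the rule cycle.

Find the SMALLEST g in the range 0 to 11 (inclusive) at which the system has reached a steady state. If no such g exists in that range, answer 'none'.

Gen 0: 1011100011101
Gen 1 (rule 218): 0011110111100
Gen 2 (rule 158): 0111100111010
Gen 3 (rule 18): 1000011000001
Gen 4 (rule 218): 0100111100010
Gen 5 (rule 158): 1111111010111
Gen 6 (rule 18): 0000000000000
Gen 7 (rule 218): 0000000000000
Gen 8 (rule 158): 0000000000000
Gen 9 (rule 18): 0000000000000
Gen 10 (rule 218): 0000000000000
Gen 11 (rule 158): 0000000000000
Gen 12 (rule 18): 0000000000000
Gen 13 (rule 218): 0000000000000
Gen 14 (rule 158): 0000000000000

Answer: 6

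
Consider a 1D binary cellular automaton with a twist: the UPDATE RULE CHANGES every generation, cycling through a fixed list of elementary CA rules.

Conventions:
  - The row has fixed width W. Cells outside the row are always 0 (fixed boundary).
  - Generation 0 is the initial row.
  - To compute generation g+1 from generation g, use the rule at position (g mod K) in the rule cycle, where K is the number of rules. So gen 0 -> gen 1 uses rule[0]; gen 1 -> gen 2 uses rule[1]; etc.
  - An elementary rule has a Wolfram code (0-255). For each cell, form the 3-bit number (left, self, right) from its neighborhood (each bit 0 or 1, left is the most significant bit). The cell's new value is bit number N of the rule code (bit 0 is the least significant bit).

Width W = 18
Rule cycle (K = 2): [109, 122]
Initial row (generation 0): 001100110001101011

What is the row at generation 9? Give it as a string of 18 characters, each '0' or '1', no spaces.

Answer: 111101110110010001

Derivation:
Gen 0: 001100110001101011
Gen 1 (rule 109): 101100110101111111
Gen 2 (rule 122): 011111111011000001
Gen 3 (rule 109): 010000001111011101
Gen 4 (rule 122): 101000011001110110
Gen 5 (rule 109): 111011011001011110
Gen 6 (rule 122): 101111111110110011
Gen 7 (rule 109): 111000000011110011
Gen 8 (rule 122): 101100000110011111
Gen 9 (rule 109): 111101110110010001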